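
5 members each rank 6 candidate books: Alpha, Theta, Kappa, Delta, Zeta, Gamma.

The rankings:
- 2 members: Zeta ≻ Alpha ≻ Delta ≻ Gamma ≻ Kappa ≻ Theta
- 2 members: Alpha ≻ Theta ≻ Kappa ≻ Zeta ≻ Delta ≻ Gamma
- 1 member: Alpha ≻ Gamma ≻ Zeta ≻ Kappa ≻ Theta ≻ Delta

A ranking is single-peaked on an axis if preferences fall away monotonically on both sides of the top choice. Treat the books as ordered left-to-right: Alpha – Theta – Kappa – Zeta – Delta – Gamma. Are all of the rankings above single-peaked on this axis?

no

Axis positions: Alpha=1, Theta=2, Kappa=3, Zeta=4, Delta=5, Gamma=6.
Group 1: ranking walks positions 4-1-5-6-3-2; Alpha is ranked above Kappa even though Kappa lies between Alpha and the peak Zeta on the axis — preferences dip and rise again. Not single-peaked.
Group 2 (peak Alpha at position 1): ranking walks positions 1-2-3-4-5-6, expanding outward from the peak — single-peaked.
Group 3: ranking walks positions 1-6-4-3-2-5; Gamma is ranked above Theta even though Theta lies between Gamma and the peak Alpha on the axis — preferences dip and rise again. Not single-peaked.
Group 1 violates single-peakedness, so the profile is not single-peaked on this axis.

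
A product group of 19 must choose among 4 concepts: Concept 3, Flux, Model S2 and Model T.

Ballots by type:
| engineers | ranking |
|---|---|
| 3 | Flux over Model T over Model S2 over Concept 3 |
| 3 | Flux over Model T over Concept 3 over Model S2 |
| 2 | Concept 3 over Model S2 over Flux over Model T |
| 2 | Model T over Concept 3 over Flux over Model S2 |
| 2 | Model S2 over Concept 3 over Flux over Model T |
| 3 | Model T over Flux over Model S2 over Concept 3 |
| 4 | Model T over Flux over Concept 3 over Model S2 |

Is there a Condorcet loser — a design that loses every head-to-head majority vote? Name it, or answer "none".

Pairwise majorities:
Concept 3 vs Flux: Flux wins 13–6.
Concept 3 vs Model S2: 3+2+2+4 = 11 for Concept 3, 8 for Model S2 — Concept 3 by 11–8.
Concept 3 vs Model T: Model T, 15–4.
Flux vs Model S2: Flux wins 15–4.
Flux–Model T: Flux 10–9.
Model S2–Model T: Model T 15–4.
Model S2 is beaten in every head-to-head and is the Condorcet loser.

Model S2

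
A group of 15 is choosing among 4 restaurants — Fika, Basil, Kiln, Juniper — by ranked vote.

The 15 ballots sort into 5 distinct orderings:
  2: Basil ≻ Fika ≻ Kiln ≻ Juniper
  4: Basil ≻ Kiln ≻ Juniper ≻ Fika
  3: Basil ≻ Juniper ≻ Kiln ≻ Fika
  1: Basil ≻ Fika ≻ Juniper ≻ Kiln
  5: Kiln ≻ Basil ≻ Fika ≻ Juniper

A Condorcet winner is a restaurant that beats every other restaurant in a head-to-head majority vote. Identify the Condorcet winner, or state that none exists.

Basil

Pairwise majorities:
Fika vs Basil: 0 to 15, Basil.
Fika vs Kiln: 2+1 = 3 for Fika, 12 for Kiln — Kiln by 12–3.
Fika vs Juniper: Fika is ranked higher on 2+1+5 = 8 ballots, Juniper on 7. Fika wins 8–7.
Basil vs Kiln: Basil is ranked higher on 2+4+3+1 = 10 ballots, Kiln on 5. Basil wins 10–5.
Basil vs Juniper: 2+4+3+1+5 = 15 for Basil, 0 for Juniper — Basil by 15–0.
Kiln vs Juniper: 11 to 4, Kiln.
Only Basil has no losses; Basil is the Condorcet winner.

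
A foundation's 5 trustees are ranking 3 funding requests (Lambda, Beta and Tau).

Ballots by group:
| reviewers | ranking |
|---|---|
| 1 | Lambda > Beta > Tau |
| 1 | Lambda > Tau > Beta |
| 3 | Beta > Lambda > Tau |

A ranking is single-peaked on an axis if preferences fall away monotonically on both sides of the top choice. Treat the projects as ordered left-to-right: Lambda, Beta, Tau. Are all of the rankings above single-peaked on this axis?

no

Axis positions: Lambda=1, Beta=2, Tau=3.
Group 1 (peak Lambda at position 1): ranking walks positions 1-2-3, expanding outward from the peak — single-peaked.
Group 2: ranking walks positions 1-3-2; Tau is ranked above Beta even though Beta lies between Tau and the peak Lambda on the axis — preferences dip and rise again. Not single-peaked.
Group 3 (peak Beta at position 2): ranking walks positions 2-1-3, expanding outward from the peak — single-peaked.
Group 2 violates single-peakedness, so the profile is not single-peaked on this axis.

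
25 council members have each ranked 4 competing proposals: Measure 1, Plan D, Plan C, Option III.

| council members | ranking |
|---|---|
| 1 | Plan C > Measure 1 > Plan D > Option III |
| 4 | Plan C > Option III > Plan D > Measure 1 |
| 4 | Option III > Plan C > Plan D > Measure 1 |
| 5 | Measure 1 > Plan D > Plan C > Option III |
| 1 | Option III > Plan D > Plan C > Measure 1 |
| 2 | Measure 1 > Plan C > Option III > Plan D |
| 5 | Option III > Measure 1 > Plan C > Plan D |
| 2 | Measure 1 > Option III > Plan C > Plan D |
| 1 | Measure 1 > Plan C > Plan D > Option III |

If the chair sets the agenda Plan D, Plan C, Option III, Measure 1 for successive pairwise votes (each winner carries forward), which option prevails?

Round 1: Plan D vs Plan C — 6–19, Plan C advances.
Round 2: Plan C vs Option III — 13–12, Plan C advances.
Round 3: Plan C vs Measure 1 — 10–15, Measure 1 advances.
The agenda winner is Measure 1.

Measure 1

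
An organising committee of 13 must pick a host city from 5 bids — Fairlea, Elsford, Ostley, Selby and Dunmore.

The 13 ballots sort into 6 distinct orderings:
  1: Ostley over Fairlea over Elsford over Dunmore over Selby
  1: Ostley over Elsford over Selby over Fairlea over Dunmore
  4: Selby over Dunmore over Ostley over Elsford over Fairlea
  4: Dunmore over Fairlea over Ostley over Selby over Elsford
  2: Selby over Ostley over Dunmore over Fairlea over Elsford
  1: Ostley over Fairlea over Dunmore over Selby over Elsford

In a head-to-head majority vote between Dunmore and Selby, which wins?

Selby

Ballots ranking Dunmore above Selby: 1 + 4 + 1 = 6.
Ballots ranking Selby above Dunmore: 13 − 6 = 7.
Selby wins the head-to-head 7–6.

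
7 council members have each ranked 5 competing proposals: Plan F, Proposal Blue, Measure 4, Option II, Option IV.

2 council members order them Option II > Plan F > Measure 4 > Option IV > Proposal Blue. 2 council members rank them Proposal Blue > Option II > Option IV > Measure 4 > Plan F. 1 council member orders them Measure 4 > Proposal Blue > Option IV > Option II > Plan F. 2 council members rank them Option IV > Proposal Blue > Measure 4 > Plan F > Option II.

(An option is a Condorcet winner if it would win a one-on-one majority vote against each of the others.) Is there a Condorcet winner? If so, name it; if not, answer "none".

none

Pairwise majorities:
Plan F–Proposal Blue: Proposal Blue 5–2.
Plan F vs Measure 4: Measure 4 wins 5–2.
Plan F–Option II: Option II 5–2.
Plan F vs Option IV: Plan F preferred on 2 ballots; Option IV wins 5–2.
Proposal Blue vs Measure 4: Proposal Blue wins 4–3.
Proposal Blue vs Option II: 2+1+2 = 5 for Proposal Blue, 2 for Option II — Proposal Blue by 5–2.
Proposal Blue–Option IV: Option IV 4–3.
Measure 4 vs Option II: 1+2 = 3 for Measure 4, 4 for Option II — Option II by 4–3.
Measure 4 vs Option IV: Measure 4 is ranked higher on 2+1 = 3 ballots, Option IV on 4. Option IV wins 4–3.
Option II vs Option IV: 2+2 = 4 for Option II, 3 for Option IV — Option II by 4–3.
Every option loses at least once (Plan F loses to Proposal Blue; Proposal Blue loses to Option IV; Measure 4 loses to Proposal Blue; Option II loses to Proposal Blue; Option IV loses to Option II). The majority relation contains the cycle Proposal Blue → Option II → Option IV → Proposal Blue, so there is no Condorcet winner.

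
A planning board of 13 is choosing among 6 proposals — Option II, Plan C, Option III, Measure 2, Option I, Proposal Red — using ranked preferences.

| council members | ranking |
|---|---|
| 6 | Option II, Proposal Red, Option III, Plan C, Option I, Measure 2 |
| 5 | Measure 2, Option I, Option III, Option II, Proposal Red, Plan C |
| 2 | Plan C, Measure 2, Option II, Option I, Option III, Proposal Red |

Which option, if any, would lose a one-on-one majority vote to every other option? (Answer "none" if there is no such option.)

Head-to-head results (13 council members):
Option II vs Plan C: Option II wins 11–2.
Option II vs Option III: 8 to 5, Option II.
Option II vs Measure 2: Option II is ranked higher on 6 ballots, Measure 2 on 7. Measure 2 wins 7–6.
Option II vs Option I: Option II, 8–5.
Option II vs Proposal Red: Option II, 13–0.
Plan C vs Option III: Option III, 11–2.
Plan C vs Measure 2: Plan C preferred on 6+2 = 8 ballots; Plan C wins 8–5.
Plan C vs Option I: Plan C preferred on 6+2 = 8 ballots; Plan C wins 8–5.
Plan C vs Proposal Red: Proposal Red, 11–2.
Option III vs Measure 2: 6 for Option III, 7 for Measure 2 — Measure 2 by 7–6.
Option III vs Option I: Option I, 7–6.
Option III vs Proposal Red: Option III, 7–6.
Measure 2–Option I: Measure 2 7–6.
Measure 2 vs Proposal Red: 5+2 = 7 for Measure 2, 6 for Proposal Red — Measure 2 by 7–6.
Option I vs Proposal Red: 7 to 6, Option I.
Every option wins at least one matchup (Option II beats Plan C; Plan C beats Measure 2; Option III beats Plan C; Measure 2 beats Option II; Option I beats Option III; Proposal Red beats Plan C), so there is no Condorcet loser.

none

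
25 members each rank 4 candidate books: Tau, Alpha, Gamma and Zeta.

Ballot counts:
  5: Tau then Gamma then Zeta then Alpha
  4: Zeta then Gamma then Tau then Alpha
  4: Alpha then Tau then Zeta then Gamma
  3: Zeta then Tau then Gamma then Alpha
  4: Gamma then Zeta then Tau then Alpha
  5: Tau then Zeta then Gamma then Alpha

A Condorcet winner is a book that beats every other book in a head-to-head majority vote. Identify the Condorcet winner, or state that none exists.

Tau

Check each pair by majority over 25 ballots:
Tau vs Alpha: Tau wins 21–4.
Tau vs Gamma: Tau wins 17–8.
Tau vs Zeta: Tau preferred on 5+4+5 = 14 ballots; Tau wins 14–11.
Alpha vs Gamma: Gamma, 21–4.
Alpha–Zeta: Zeta 21–4.
Gamma vs Zeta: Gamma preferred on 5+4 = 9 ballots; Zeta wins 16–9.
Tau wins every pairwise contest, so Tau is the Condorcet winner.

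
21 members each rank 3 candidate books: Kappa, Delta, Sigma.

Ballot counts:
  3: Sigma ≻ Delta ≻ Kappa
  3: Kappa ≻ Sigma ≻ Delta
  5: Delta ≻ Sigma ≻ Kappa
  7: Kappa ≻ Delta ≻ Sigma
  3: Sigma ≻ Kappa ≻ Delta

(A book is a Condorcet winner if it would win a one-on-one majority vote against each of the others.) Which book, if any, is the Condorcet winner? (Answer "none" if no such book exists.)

Check each pair by majority over 21 ballots:
Kappa vs Delta: Kappa preferred on 3+7+3 = 13 ballots; Kappa wins 13–8.
Kappa vs Sigma: Kappa preferred on 3+7 = 10 ballots; Sigma wins 11–10.
Delta vs Sigma: Delta preferred on 5+7 = 12 ballots; Delta wins 12–9.
Each book drops at least one matchup (Kappa loses to Sigma; Delta loses to Kappa; Sigma loses to Delta); the cycle Kappa > Delta > Sigma > Kappa rules out a Condorcet winner.

none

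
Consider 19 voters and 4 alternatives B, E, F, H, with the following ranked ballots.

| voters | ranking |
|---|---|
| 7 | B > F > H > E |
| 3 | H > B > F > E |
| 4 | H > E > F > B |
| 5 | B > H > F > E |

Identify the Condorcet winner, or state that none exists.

B

Check each pair by majority over 19 ballots:
B vs E: B wins 15–4.
B–F: B 15–4.
B vs H: B wins 12–7.
E vs F: F wins 15–4.
E–H: H 19–0.
F vs H: H wins 12–7.
B beats each of E, F, H — B is the Condorcet winner.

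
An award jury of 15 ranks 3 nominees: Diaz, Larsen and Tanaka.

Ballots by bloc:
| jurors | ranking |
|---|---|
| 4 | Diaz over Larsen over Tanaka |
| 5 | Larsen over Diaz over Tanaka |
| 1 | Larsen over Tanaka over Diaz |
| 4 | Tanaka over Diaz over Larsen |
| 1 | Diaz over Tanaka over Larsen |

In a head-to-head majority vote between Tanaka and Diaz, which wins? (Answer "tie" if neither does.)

Ballots ranking Tanaka above Diaz: 1 + 4 = 5.
Ballots ranking Diaz above Tanaka: 15 − 5 = 10.
Diaz wins the head-to-head 10–5.

Diaz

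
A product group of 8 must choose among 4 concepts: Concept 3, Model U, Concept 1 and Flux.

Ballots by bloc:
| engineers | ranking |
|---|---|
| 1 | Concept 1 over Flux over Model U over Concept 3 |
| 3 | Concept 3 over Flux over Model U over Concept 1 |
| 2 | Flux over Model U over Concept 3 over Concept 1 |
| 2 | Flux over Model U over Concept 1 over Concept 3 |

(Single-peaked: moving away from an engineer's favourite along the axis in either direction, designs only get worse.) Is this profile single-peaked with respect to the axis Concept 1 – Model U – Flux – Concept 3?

Axis positions: Concept 1=1, Model U=2, Flux=3, Concept 3=4.
Bloc 1: ranking walks positions 1-3-2-4; Flux is ranked above Model U even though Model U lies between Flux and the peak Concept 1 on the axis — preferences dip and rise again. Not single-peaked.
Bloc 2 (peak Concept 3 at position 4): ranking walks positions 4-3-2-1, expanding outward from the peak — single-peaked.
Bloc 3 (peak Flux at position 3): ranking walks positions 3-2-4-1, expanding outward from the peak — single-peaked.
Bloc 4 (peak Flux at position 3): ranking walks positions 3-2-1-4, expanding outward from the peak — single-peaked.
Bloc 1 violates single-peakedness, so the profile is not single-peaked on this axis.

no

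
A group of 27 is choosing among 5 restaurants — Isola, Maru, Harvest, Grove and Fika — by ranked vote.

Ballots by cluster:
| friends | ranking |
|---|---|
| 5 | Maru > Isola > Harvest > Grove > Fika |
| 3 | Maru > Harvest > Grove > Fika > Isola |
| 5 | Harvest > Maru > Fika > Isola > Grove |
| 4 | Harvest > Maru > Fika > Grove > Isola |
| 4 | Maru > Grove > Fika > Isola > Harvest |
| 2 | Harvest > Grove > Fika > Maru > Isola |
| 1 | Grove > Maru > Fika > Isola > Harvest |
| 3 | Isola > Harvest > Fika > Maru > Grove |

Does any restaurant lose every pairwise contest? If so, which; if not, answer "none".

Head-to-head results (27 friends):
Isola vs Maru: 3 for Isola, 24 for Maru — Maru by 24–3.
Isola vs Harvest: 5+4+1+3 = 13 for Isola, 14 for Harvest — Harvest by 14–13.
Isola vs Grove: Isola is ranked higher on 5+5+3 = 13 ballots, Grove on 14. Grove wins 14–13.
Isola vs Fika: Fika wins 19–8.
Maru vs Harvest: Harvest wins 14–13.
Maru vs Grove: Maru preferred on 5+3+5+4+4+3 = 24 ballots; Maru wins 24–3.
Maru vs Fika: Maru is ranked higher on 5+3+5+4+4+1 = 22 ballots, Fika on 5. Maru wins 22–5.
Harvest vs Grove: Harvest is ranked higher on 5+3+5+4+2+3 = 22 ballots, Grove on 5. Harvest wins 22–5.
Harvest vs Fika: Harvest is ranked higher on 5+3+5+4+2+3 = 22 ballots, Fika on 5. Harvest wins 22–5.
Grove–Fika: Grove 15–12.
Isola loses to every other restaurant — it is the Condorcet loser.

Isola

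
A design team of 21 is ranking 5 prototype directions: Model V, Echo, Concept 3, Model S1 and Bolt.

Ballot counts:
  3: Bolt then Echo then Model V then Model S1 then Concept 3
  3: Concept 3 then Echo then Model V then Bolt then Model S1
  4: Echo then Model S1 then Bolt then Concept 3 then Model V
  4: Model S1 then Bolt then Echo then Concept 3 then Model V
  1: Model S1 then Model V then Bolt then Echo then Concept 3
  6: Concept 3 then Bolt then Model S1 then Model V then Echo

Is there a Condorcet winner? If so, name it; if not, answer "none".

Pairwise majorities:
Model V vs Echo: Model V is ranked higher on 1+6 = 7 ballots, Echo on 14. Echo wins 14–7.
Model V vs Concept 3: Concept 3 wins 17–4.
Model V vs Model S1: 3+3 = 6 for Model V, 15 for Model S1 — Model S1 by 15–6.
Model V vs Bolt: Bolt, 17–4.
Echo–Concept 3: Echo 12–9.
Echo vs Model S1: 3+3+4 = 10 for Echo, 11 for Model S1 — Model S1 by 11–10.
Echo vs Bolt: Echo is ranked higher on 3+4 = 7 ballots, Bolt on 14. Bolt wins 14–7.
Concept 3 vs Model S1: Concept 3 preferred on 3+6 = 9 ballots; Model S1 wins 12–9.
Concept 3–Bolt: Bolt 12–9.
Model S1 vs Bolt: Bolt, 12–9.
Bolt beats each of Model V, Echo, Concept 3, Model S1 — Bolt is the Condorcet winner.

Bolt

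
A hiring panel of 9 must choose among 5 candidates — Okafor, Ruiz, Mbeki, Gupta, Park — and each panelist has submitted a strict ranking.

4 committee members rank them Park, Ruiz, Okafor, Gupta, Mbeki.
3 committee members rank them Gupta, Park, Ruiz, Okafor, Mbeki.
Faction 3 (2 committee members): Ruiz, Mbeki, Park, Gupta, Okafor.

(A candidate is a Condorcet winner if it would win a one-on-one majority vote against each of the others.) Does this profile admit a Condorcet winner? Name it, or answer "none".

Park

Head-to-head results (9 committee members):
Okafor vs Ruiz: 0 to 9, Ruiz.
Okafor vs Mbeki: 4+3 = 7 for Okafor, 2 for Mbeki — Okafor by 7–2.
Okafor vs Gupta: Gupta, 5–4.
Okafor vs Park: 0 to 9, Park.
Ruiz vs Mbeki: Ruiz wins 9–0.
Ruiz vs Gupta: Ruiz preferred on 4+2 = 6 ballots; Ruiz wins 6–3.
Ruiz vs Park: 2 for Ruiz, 7 for Park — Park by 7–2.
Mbeki vs Gupta: Gupta wins 7–2.
Mbeki vs Park: Park wins 7–2.
Gupta–Park: Park 6–3.
Park wins every pairwise contest, so Park is the Condorcet winner.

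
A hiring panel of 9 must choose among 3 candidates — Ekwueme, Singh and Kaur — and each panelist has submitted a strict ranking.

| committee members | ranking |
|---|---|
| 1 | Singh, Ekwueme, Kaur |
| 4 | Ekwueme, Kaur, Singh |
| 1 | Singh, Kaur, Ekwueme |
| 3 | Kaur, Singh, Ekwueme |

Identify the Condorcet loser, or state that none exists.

Pairwise majorities:
Ekwueme vs Singh: Singh wins 5–4.
Ekwueme vs Kaur: 5 to 4, Ekwueme.
Singh vs Kaur: Singh is ranked higher on 1+1 = 2 ballots, Kaur on 7. Kaur wins 7–2.
Every candidate wins at least one matchup (Ekwueme beats Kaur; Singh beats Ekwueme; Kaur beats Singh), so there is no Condorcet loser.

none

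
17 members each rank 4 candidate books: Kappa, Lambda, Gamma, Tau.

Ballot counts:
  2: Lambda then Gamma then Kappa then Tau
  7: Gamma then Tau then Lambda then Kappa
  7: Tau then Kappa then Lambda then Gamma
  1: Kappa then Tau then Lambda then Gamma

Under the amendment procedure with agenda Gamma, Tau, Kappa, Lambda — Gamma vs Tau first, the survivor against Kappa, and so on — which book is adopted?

Round 1: Gamma vs Tau — 9–8, Gamma advances.
Round 2: Gamma vs Kappa — 9–8, Gamma advances.
Round 3: Gamma vs Lambda — 7–10, Lambda advances.
The agenda winner is Lambda.

Lambda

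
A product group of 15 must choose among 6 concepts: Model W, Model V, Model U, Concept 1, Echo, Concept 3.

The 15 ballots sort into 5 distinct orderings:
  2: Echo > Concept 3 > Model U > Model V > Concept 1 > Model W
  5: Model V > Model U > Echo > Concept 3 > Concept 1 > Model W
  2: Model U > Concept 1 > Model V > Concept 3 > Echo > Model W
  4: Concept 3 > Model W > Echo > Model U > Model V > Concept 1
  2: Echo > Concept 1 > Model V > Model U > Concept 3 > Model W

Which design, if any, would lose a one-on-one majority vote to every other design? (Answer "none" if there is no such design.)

Pairwise majorities:
Model W vs Model V: Model W is ranked higher on 4 ballots, Model V on 11. Model V wins 11–4.
Model W vs Model U: Model U, 11–4.
Model W vs Concept 1: Concept 1 wins 11–4.
Model W vs Echo: Echo wins 11–4.
Model W vs Concept 3: Concept 3 wins 15–0.
Model V–Model U: Model U 8–7.
Model V vs Concept 1: 2+5+4 = 11 for Model V, 4 for Concept 1 — Model V by 11–4.
Model V vs Echo: 5+2 = 7 for Model V, 8 for Echo — Echo by 8–7.
Model V vs Concept 3: Model V preferred on 5+2+2 = 9 ballots; Model V wins 9–6.
Model U vs Concept 1: Model U wins 13–2.
Model U–Echo: Echo 8–7.
Model U vs Concept 3: Model U wins 9–6.
Concept 1–Echo: Echo 13–2.
Concept 1–Concept 3: Concept 3 11–4.
Echo vs Concept 3: Echo preferred on 2+5+2 = 9 ballots; Echo wins 9–6.
Model W loses to every other design — it is the Condorcet loser.

Model W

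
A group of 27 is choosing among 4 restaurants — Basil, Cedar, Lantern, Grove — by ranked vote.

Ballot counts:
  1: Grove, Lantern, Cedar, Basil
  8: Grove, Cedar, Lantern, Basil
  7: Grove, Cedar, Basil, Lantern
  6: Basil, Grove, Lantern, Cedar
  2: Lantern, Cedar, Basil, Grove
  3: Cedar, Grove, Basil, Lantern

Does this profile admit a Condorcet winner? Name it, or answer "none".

Check each pair by majority over 27 ballots:
Basil–Cedar: Cedar 21–6.
Basil vs Lantern: Basil wins 16–11.
Basil vs Grove: Grove, 19–8.
Cedar vs Lantern: Cedar, 18–9.
Cedar–Grove: Grove 22–5.
Lantern vs Grove: Grove, 25–2.
Grove beats each of Basil, Cedar, Lantern — Grove is the Condorcet winner.

Grove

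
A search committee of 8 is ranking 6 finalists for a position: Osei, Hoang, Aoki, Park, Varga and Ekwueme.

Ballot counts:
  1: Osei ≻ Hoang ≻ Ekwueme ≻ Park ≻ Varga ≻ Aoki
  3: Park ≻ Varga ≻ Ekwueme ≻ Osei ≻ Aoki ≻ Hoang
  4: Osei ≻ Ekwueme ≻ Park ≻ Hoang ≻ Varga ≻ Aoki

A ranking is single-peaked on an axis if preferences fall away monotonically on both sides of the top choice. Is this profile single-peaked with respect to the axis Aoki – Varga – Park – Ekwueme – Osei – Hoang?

yes

Axis positions: Aoki=1, Varga=2, Park=3, Ekwueme=4, Osei=5, Hoang=6.
Group 1 (peak Osei at position 5): ranking walks positions 5-6-4-3-2-1, expanding outward from the peak — single-peaked.
Group 2 (peak Park at position 3): ranking walks positions 3-2-4-5-1-6, expanding outward from the peak — single-peaked.
Group 3 (peak Osei at position 5): ranking walks positions 5-4-3-6-2-1, expanding outward from the peak — single-peaked.
Every ranking is single-peaked on this axis.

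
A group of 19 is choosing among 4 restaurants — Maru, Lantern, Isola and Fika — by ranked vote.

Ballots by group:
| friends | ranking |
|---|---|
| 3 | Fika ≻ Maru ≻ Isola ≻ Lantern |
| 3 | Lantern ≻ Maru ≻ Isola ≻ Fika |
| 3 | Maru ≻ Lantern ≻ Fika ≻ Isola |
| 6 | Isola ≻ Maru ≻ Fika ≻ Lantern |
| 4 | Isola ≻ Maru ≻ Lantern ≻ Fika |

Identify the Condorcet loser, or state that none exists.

Fika

Pairwise majorities:
Maru vs Lantern: 3+3+6+4 = 16 for Maru, 3 for Lantern — Maru by 16–3.
Maru vs Isola: Isola, 10–9.
Maru vs Fika: Maru wins 16–3.
Lantern vs Isola: 6 to 13, Isola.
Lantern vs Fika: Lantern wins 10–9.
Isola–Fika: Isola 13–6.
Fika loses to every other restaurant — it is the Condorcet loser.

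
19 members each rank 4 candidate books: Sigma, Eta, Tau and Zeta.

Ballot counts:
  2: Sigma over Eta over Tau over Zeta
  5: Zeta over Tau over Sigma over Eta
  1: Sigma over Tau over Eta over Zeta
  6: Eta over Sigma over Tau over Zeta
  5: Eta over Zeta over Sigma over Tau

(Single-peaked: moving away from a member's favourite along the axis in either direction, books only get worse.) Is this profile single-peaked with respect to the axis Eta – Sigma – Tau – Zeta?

no

Axis positions: Eta=1, Sigma=2, Tau=3, Zeta=4.
Bloc 1 (peak Sigma at position 2): ranking walks positions 2-1-3-4, expanding outward from the peak — single-peaked.
Bloc 2 (peak Zeta at position 4): ranking walks positions 4-3-2-1, expanding outward from the peak — single-peaked.
Bloc 3 (peak Sigma at position 2): ranking walks positions 2-3-1-4, expanding outward from the peak — single-peaked.
Bloc 4 (peak Eta at position 1): ranking walks positions 1-2-3-4, expanding outward from the peak — single-peaked.
Bloc 5: ranking walks positions 1-4-2-3; Zeta is ranked above Sigma even though Sigma lies between Zeta and the peak Eta on the axis — preferences dip and rise again. Not single-peaked.
Bloc 5 violates single-peakedness, so the profile is not single-peaked on this axis.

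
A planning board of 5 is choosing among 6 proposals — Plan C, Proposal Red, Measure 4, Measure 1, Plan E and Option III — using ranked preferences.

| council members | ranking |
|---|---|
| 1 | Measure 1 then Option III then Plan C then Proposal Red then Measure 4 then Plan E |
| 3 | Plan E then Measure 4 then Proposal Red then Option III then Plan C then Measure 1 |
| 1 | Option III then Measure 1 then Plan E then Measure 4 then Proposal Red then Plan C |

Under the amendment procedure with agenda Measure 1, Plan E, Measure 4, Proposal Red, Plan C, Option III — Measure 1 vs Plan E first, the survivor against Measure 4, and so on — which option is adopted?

Round 1: Measure 1 vs Plan E — 2–3, Plan E advances.
Round 2: Plan E vs Measure 4 — 4–1, Plan E advances.
Round 3: Plan E vs Proposal Red — 4–1, Plan E advances.
Round 4: Plan E vs Plan C — 4–1, Plan E advances.
Round 5: Plan E vs Option III — 3–2, Plan E advances.
Plan E survives the agenda.

Plan E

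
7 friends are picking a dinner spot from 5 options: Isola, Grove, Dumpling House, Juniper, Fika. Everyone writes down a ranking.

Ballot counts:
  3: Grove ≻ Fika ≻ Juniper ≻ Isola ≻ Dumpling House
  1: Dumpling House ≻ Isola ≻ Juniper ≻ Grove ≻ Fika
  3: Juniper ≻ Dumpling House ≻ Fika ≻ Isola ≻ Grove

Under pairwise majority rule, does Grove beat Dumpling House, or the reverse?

Dumpling House

Ballots ranking Grove above Dumpling House: 3.
Ballots ranking Dumpling House above Grove: 7 − 3 = 4.
Dumpling House wins the head-to-head 4–3.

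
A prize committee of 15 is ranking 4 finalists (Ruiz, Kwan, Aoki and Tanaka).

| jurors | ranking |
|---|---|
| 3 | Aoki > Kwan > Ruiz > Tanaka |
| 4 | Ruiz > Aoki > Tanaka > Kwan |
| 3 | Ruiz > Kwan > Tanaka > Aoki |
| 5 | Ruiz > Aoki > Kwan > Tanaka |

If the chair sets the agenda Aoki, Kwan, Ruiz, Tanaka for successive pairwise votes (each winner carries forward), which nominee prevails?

Round 1: Aoki vs Kwan — 12–3, Aoki advances.
Round 2: Aoki vs Ruiz — 3–12, Ruiz advances.
Round 3: Ruiz vs Tanaka — 15–0, Ruiz advances.
Ruiz survives the agenda.

Ruiz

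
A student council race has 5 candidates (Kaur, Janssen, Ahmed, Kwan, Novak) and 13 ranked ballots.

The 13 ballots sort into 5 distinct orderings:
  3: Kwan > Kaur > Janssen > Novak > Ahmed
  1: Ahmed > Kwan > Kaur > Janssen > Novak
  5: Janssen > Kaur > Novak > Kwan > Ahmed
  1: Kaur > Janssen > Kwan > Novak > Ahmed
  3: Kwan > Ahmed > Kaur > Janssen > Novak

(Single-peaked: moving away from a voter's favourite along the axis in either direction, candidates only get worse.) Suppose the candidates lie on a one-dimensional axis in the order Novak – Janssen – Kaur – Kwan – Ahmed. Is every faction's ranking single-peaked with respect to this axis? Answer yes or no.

Axis positions: Novak=1, Janssen=2, Kaur=3, Kwan=4, Ahmed=5.
Faction 1 (peak Kwan at position 4): ranking walks positions 4-3-2-1-5, expanding outward from the peak — single-peaked.
Faction 2 (peak Ahmed at position 5): ranking walks positions 5-4-3-2-1, expanding outward from the peak — single-peaked.
Faction 3 (peak Janssen at position 2): ranking walks positions 2-3-1-4-5, expanding outward from the peak — single-peaked.
Faction 4 (peak Kaur at position 3): ranking walks positions 3-2-4-1-5, expanding outward from the peak — single-peaked.
Faction 5 (peak Kwan at position 4): ranking walks positions 4-5-3-2-1, expanding outward from the peak — single-peaked.
Every ranking is single-peaked on this axis.

yes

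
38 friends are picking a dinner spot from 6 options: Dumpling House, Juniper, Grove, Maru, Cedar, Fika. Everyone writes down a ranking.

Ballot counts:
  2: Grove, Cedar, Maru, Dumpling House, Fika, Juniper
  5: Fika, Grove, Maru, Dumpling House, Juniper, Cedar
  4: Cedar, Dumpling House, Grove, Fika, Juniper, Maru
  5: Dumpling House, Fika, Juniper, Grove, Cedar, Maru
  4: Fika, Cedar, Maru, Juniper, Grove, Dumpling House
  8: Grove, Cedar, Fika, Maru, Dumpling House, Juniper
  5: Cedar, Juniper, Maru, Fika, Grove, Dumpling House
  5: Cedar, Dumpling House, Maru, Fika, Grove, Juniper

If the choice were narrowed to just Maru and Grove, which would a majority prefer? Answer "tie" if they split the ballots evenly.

Grove

Ballots ranking Maru above Grove: 4 + 5 + 5 = 14.
Ballots ranking Grove above Maru: 38 − 14 = 24.
Grove wins the head-to-head 24–14.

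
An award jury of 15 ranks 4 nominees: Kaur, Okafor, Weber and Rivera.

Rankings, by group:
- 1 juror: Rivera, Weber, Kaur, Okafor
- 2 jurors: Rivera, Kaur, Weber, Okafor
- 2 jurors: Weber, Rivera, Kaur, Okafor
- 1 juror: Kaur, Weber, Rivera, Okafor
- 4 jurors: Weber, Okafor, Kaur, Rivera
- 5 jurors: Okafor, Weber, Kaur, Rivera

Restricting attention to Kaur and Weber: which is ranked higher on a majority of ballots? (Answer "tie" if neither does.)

Weber

Ballots ranking Kaur above Weber: 2 + 1 = 3.
Ballots ranking Weber above Kaur: 15 − 3 = 12.
Weber wins the head-to-head 12–3.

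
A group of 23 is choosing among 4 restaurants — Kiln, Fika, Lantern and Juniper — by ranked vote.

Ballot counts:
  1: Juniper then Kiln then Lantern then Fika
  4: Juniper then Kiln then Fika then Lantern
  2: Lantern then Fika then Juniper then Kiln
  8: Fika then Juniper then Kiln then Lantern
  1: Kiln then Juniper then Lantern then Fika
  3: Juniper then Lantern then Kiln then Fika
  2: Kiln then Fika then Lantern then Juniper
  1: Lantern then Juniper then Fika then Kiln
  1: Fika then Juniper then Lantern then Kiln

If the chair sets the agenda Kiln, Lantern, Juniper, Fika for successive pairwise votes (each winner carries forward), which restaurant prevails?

Round 1: Kiln vs Lantern — 16–7, Kiln advances.
Round 2: Kiln vs Juniper — 3–20, Juniper advances.
Round 3: Juniper vs Fika — 10–13, Fika advances.
The agenda winner is Fika.

Fika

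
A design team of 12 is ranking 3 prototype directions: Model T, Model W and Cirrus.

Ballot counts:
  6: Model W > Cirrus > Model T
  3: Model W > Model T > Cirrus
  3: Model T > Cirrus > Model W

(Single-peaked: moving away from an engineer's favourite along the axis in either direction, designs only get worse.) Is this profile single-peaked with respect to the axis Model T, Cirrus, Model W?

Axis positions: Model T=1, Cirrus=2, Model W=3.
Bloc 1 (peak Model W at position 3): ranking walks positions 3-2-1, expanding outward from the peak — single-peaked.
Bloc 2: ranking walks positions 3-1-2; Model T is ranked above Cirrus even though Cirrus lies between Model T and the peak Model W on the axis — preferences dip and rise again. Not single-peaked.
Bloc 3 (peak Model T at position 1): ranking walks positions 1-2-3, expanding outward from the peak — single-peaked.
Bloc 2 violates single-peakedness, so the profile is not single-peaked on this axis.

no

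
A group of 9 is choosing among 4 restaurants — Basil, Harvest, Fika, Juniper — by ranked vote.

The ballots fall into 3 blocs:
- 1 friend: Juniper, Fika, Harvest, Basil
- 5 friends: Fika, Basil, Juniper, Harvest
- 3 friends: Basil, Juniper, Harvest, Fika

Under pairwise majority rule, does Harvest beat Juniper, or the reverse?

No ballot ranks Harvest above Juniper: 0.
Ballots ranking Juniper above Harvest: 9 − 0 = 9.
Juniper wins the head-to-head 9–0.

Juniper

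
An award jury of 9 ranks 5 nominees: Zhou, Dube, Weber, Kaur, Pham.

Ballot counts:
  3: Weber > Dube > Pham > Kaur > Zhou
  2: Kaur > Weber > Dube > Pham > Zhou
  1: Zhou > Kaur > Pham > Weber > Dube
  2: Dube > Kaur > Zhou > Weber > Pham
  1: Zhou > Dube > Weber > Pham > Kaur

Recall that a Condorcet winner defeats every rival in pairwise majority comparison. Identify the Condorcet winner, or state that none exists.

none

Check each pair by majority over 9 ballots:
Zhou vs Dube: 1+1 = 2 for Zhou, 7 for Dube — Dube by 7–2.
Zhou vs Weber: 1+2+1 = 4 for Zhou, 5 for Weber — Weber by 5–4.
Zhou vs Kaur: 2 to 7, Kaur.
Zhou vs Pham: 4 to 5, Pham.
Dube vs Weber: Dube preferred on 2+1 = 3 ballots; Weber wins 6–3.
Dube vs Kaur: Dube preferred on 3+2+1 = 6 ballots; Dube wins 6–3.
Dube vs Pham: Dube is ranked higher on 3+2+2+1 = 8 ballots, Pham on 1. Dube wins 8–1.
Weber vs Kaur: Weber preferred on 3+1 = 4 ballots; Kaur wins 5–4.
Weber vs Pham: 3+2+2+1 = 8 for Weber, 1 for Pham — Weber by 8–1.
Kaur vs Pham: Kaur is ranked higher on 2+1+2 = 5 ballots, Pham on 4. Kaur wins 5–4.
No nominee is unbeaten: Zhou loses to Dube; Dube loses to Weber; Weber loses to Kaur; Kaur loses to Dube; Pham loses to Dube. In particular Dube → Kaur → Weber → Dube is a majority cycle — no Condorcet winner exists.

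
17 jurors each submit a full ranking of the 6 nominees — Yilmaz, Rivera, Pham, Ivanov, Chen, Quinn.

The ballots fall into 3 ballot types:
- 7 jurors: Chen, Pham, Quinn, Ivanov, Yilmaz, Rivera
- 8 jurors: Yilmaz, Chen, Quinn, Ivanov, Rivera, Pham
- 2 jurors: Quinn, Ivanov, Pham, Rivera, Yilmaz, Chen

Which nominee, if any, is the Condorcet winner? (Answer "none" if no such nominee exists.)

none

Check each pair by majority over 17 ballots:
Yilmaz vs Rivera: Yilmaz, 15–2.
Yilmaz–Pham: Pham 9–8.
Yilmaz vs Ivanov: Ivanov, 9–8.
Yilmaz–Chen: Yilmaz 10–7.
Yilmaz–Quinn: Quinn 9–8.
Rivera–Pham: Pham 9–8.
Rivera vs Ivanov: Ivanov wins 17–0.
Rivera vs Chen: Chen, 15–2.
Rivera vs Quinn: Quinn, 17–0.
Pham vs Ivanov: Ivanov, 10–7.
Pham vs Chen: Chen, 15–2.
Pham vs Quinn: Quinn wins 10–7.
Ivanov vs Chen: Chen wins 15–2.
Ivanov–Quinn: Quinn 17–0.
Chen vs Quinn: Chen, 15–2.
Every nominee loses at least once (Yilmaz loses to Pham; Rivera loses to Yilmaz; Pham loses to Ivanov; Ivanov loses to Chen; Chen loses to Yilmaz; Quinn loses to Chen). The majority relation contains the cycle Yilmaz > Chen > Pham > Yilmaz, so there is no Condorcet winner.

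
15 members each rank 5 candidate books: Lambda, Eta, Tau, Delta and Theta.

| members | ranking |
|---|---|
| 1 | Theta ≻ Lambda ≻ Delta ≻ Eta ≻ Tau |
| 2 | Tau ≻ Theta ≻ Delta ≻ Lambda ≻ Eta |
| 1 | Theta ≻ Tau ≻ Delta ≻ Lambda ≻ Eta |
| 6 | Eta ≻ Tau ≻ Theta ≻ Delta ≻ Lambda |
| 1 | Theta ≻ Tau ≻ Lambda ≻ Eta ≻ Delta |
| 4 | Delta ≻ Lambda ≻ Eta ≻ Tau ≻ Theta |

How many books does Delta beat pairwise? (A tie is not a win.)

Delta against each rival (15 members):
Delta vs Lambda: 2+1+6+4 = 13 for Delta, 2 for Lambda — Delta by 13–2.
Delta vs Eta: 8 to 7, Delta.
Delta vs Tau: Delta preferred on 1+4 = 5 ballots; Tau wins 10–5.
Delta vs Theta: 4 for Delta, 11 for Theta — Theta by 11–4.
Delta beats Lambda, Eta; loses to Tau, Theta — 2 pairwise wins.

2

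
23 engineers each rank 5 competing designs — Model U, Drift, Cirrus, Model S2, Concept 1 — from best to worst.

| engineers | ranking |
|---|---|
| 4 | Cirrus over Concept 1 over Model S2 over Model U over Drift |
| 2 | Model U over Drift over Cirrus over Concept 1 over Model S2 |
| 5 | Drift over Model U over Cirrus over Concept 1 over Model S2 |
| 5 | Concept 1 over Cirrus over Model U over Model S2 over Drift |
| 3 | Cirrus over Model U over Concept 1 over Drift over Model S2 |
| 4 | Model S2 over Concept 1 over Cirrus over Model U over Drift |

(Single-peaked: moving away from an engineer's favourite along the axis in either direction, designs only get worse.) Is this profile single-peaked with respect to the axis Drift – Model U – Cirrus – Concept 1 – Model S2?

Axis positions: Drift=1, Model U=2, Cirrus=3, Concept 1=4, Model S2=5.
Group 1 (peak Cirrus at position 3): ranking walks positions 3-4-5-2-1, expanding outward from the peak — single-peaked.
Group 2 (peak Model U at position 2): ranking walks positions 2-1-3-4-5, expanding outward from the peak — single-peaked.
Group 3 (peak Drift at position 1): ranking walks positions 1-2-3-4-5, expanding outward from the peak — single-peaked.
Group 4 (peak Concept 1 at position 4): ranking walks positions 4-3-2-5-1, expanding outward from the peak — single-peaked.
Group 5 (peak Cirrus at position 3): ranking walks positions 3-2-4-1-5, expanding outward from the peak — single-peaked.
Group 6 (peak Model S2 at position 5): ranking walks positions 5-4-3-2-1, expanding outward from the peak — single-peaked.
Every ranking is single-peaked on this axis.

yes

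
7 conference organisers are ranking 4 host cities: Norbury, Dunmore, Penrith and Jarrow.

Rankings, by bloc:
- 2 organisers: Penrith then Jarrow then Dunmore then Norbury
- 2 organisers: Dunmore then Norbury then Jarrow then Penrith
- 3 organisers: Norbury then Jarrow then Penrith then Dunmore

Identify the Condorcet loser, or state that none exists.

Head-to-head results (7 organisers):
Norbury vs Dunmore: Norbury preferred on 3 ballots; Dunmore wins 4–3.
Norbury vs Penrith: Norbury, 5–2.
Norbury vs Jarrow: 2+3 = 5 for Norbury, 2 for Jarrow — Norbury by 5–2.
Dunmore vs Penrith: Penrith wins 5–2.
Dunmore vs Jarrow: 2 to 5, Jarrow.
Penrith–Jarrow: Jarrow 5–2.
Every city wins at least one matchup (Norbury beats Penrith; Dunmore beats Norbury; Penrith beats Dunmore; Jarrow beats Dunmore), so there is no Condorcet loser.

none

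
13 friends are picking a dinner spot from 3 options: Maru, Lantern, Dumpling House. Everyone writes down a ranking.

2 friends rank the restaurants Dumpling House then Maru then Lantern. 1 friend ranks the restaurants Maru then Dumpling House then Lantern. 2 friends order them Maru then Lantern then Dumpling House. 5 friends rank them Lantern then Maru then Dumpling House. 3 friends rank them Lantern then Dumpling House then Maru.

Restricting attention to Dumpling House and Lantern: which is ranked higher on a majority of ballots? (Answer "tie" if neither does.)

Lantern

Ballots ranking Dumpling House above Lantern: 2 + 1 = 3.
Ballots ranking Lantern above Dumpling House: 13 − 3 = 10.
Lantern wins the head-to-head 10–3.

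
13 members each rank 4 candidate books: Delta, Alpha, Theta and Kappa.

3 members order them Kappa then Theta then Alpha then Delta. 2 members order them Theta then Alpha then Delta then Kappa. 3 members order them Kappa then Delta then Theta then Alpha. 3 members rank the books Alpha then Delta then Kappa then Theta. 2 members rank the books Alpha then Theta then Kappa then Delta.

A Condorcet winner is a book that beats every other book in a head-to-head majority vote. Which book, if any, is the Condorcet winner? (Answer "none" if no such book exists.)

none

Check each pair by majority over 13 ballots:
Delta vs Alpha: Delta is ranked higher on 3 ballots, Alpha on 10. Alpha wins 10–3.
Delta vs Theta: Delta preferred on 3+3 = 6 ballots; Theta wins 7–6.
Delta vs Kappa: Delta is ranked higher on 2+3 = 5 ballots, Kappa on 8. Kappa wins 8–5.
Alpha vs Theta: 5 to 8, Theta.
Alpha vs Kappa: 7 to 6, Alpha.
Theta vs Kappa: 4 to 9, Kappa.
No book is unbeaten: Delta loses to Alpha; Alpha loses to Theta; Theta loses to Kappa; Kappa loses to Alpha. In particular Alpha beats Kappa beats Theta beats Alpha is a majority cycle — no Condorcet winner exists.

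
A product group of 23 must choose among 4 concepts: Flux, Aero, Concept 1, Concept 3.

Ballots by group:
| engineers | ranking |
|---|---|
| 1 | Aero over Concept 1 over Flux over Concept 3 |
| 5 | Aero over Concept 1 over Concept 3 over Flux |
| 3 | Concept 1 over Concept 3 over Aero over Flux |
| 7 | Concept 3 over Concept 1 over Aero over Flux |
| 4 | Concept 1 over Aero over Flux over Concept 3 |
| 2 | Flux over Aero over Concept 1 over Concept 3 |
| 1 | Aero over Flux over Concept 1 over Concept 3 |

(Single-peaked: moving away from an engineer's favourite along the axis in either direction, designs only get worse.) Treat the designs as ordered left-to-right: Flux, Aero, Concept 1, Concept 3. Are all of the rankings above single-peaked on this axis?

yes

Axis positions: Flux=1, Aero=2, Concept 1=3, Concept 3=4.
Group 1 (peak Aero at position 2): ranking walks positions 2-3-1-4, expanding outward from the peak — single-peaked.
Group 2 (peak Aero at position 2): ranking walks positions 2-3-4-1, expanding outward from the peak — single-peaked.
Group 3 (peak Concept 1 at position 3): ranking walks positions 3-4-2-1, expanding outward from the peak — single-peaked.
Group 4 (peak Concept 3 at position 4): ranking walks positions 4-3-2-1, expanding outward from the peak — single-peaked.
Group 5 (peak Concept 1 at position 3): ranking walks positions 3-2-1-4, expanding outward from the peak — single-peaked.
Group 6 (peak Flux at position 1): ranking walks positions 1-2-3-4, expanding outward from the peak — single-peaked.
Group 7 (peak Aero at position 2): ranking walks positions 2-1-3-4, expanding outward from the peak — single-peaked.
Every ranking is single-peaked on this axis.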